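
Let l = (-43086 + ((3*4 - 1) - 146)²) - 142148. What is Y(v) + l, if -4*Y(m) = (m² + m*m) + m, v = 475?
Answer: -1119761/4 ≈ -2.7994e+5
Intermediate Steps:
Y(m) = -m²/2 - m/4 (Y(m) = -((m² + m*m) + m)/4 = -((m² + m²) + m)/4 = -(2*m² + m)/4 = -(m + 2*m²)/4 = -m²/2 - m/4)
l = -167009 (l = (-43086 + ((12 - 1) - 146)²) - 142148 = (-43086 + (11 - 146)²) - 142148 = (-43086 + (-135)²) - 142148 = (-43086 + 18225) - 142148 = -24861 - 142148 = -167009)
Y(v) + l = -¼*475*(1 + 2*475) - 167009 = -¼*475*(1 + 950) - 167009 = -¼*475*951 - 167009 = -451725/4 - 167009 = -1119761/4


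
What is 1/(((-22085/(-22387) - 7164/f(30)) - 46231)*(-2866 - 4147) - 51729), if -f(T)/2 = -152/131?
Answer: 1701412/588364121812159 ≈ 2.8918e-9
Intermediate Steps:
f(T) = 304/131 (f(T) = -(-304)/131 = -2*(-152/131) = 304/131)
1/(((-22085/(-22387) - 7164/f(30)) - 46231)*(-2866 - 4147) - 51729) = 1/(((-22085/(-22387) - 7164/304/131) - 46231)*(-2866 - 4147) - 51729) = 1/(((-22085*(-1/22387) - 7164*131/304) - 46231)*(-7013) - 51729) = 1/(((22085/22387 - 234621/76) - 46231)*(-7013) - 51729) = 1/((-5250781867/1701412 - 46231)*(-7013) - 51729) = 1/(-83908760039/1701412*(-7013) - 51729) = 1/(588452134153507/1701412 - 51729) = 1/(588364121812159/1701412) = 1701412/588364121812159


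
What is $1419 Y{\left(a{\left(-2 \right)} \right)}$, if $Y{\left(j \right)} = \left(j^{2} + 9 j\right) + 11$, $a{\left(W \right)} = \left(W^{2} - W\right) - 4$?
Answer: $46827$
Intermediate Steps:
$a{\left(W \right)} = -4 + W^{2} - W$
$Y{\left(j \right)} = 11 + j^{2} + 9 j$
$1419 Y{\left(a{\left(-2 \right)} \right)} = 1419 \left(11 + \left(-4 + \left(-2\right)^{2} - -2\right)^{2} + 9 \left(-4 + \left(-2\right)^{2} - -2\right)\right) = 1419 \left(11 + \left(-4 + 4 + 2\right)^{2} + 9 \left(-4 + 4 + 2\right)\right) = 1419 \left(11 + 2^{2} + 9 \cdot 2\right) = 1419 \left(11 + 4 + 18\right) = 1419 \cdot 33 = 46827$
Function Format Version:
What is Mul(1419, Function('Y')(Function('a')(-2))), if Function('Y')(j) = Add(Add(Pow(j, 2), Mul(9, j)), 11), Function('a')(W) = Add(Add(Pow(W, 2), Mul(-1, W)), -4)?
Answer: 46827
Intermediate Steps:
Function('a')(W) = Add(-4, Pow(W, 2), Mul(-1, W))
Function('Y')(j) = Add(11, Pow(j, 2), Mul(9, j))
Mul(1419, Function('Y')(Function('a')(-2))) = Mul(1419, Add(11, Pow(Add(-4, Pow(-2, 2), Mul(-1, -2)), 2), Mul(9, Add(-4, Pow(-2, 2), Mul(-1, -2))))) = Mul(1419, Add(11, Pow(Add(-4, 4, 2), 2), Mul(9, Add(-4, 4, 2)))) = Mul(1419, Add(11, Pow(2, 2), Mul(9, 2))) = Mul(1419, Add(11, 4, 18)) = Mul(1419, 33) = 46827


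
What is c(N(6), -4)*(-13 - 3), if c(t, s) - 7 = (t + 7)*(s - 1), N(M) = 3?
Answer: 688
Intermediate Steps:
c(t, s) = 7 + (-1 + s)*(7 + t) (c(t, s) = 7 + (t + 7)*(s - 1) = 7 + (7 + t)*(-1 + s) = 7 + (-1 + s)*(7 + t))
c(N(6), -4)*(-13 - 3) = (-1*3 + 7*(-4) - 4*3)*(-13 - 3) = (-3 - 28 - 12)*(-16) = -43*(-16) = 688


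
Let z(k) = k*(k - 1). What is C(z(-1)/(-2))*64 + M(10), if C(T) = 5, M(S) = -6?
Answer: 314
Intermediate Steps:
z(k) = k*(-1 + k)
C(z(-1)/(-2))*64 + M(10) = 5*64 - 6 = 320 - 6 = 314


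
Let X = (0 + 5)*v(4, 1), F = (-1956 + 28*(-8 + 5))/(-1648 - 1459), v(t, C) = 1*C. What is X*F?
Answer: 10200/3107 ≈ 3.2829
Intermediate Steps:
v(t, C) = C
F = 2040/3107 (F = (-1956 + 28*(-3))/(-3107) = (-1956 - 84)*(-1/3107) = -2040*(-1/3107) = 2040/3107 ≈ 0.65658)
X = 5 (X = (0 + 5)*1 = 5*1 = 5)
X*F = 5*(2040/3107) = 10200/3107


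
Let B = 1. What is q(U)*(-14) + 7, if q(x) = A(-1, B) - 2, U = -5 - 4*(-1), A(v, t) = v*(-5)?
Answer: -35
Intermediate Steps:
A(v, t) = -5*v
U = -1 (U = -5 + 4 = -1)
q(x) = 3 (q(x) = -5*(-1) - 2 = 5 - 2 = 3)
q(U)*(-14) + 7 = 3*(-14) + 7 = -42 + 7 = -35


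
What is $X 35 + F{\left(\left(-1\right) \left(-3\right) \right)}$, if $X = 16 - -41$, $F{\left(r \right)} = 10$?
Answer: $2005$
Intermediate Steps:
$X = 57$ ($X = 16 + 41 = 57$)
$X 35 + F{\left(\left(-1\right) \left(-3\right) \right)} = 57 \cdot 35 + 10 = 1995 + 10 = 2005$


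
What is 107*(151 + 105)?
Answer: 27392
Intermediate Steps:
107*(151 + 105) = 107*256 = 27392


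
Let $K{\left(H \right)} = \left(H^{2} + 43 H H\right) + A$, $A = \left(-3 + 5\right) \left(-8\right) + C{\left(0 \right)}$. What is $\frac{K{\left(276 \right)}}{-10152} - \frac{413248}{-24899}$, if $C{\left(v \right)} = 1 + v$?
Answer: $- \frac{26419802225}{84258216} \approx -313.56$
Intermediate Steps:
$A = -15$ ($A = \left(-3 + 5\right) \left(-8\right) + \left(1 + 0\right) = 2 \left(-8\right) + 1 = -16 + 1 = -15$)
$K{\left(H \right)} = -15 + 44 H^{2}$ ($K{\left(H \right)} = \left(H^{2} + 43 H H\right) - 15 = \left(H^{2} + 43 H^{2}\right) - 15 = 44 H^{2} - 15 = -15 + 44 H^{2}$)
$\frac{K{\left(276 \right)}}{-10152} - \frac{413248}{-24899} = \frac{-15 + 44 \cdot 276^{2}}{-10152} - \frac{413248}{-24899} = \left(-15 + 44 \cdot 76176\right) \left(- \frac{1}{10152}\right) - - \frac{413248}{24899} = \left(-15 + 3351744\right) \left(- \frac{1}{10152}\right) + \frac{413248}{24899} = 3351729 \left(- \frac{1}{10152}\right) + \frac{413248}{24899} = - \frac{1117243}{3384} + \frac{413248}{24899} = - \frac{26419802225}{84258216}$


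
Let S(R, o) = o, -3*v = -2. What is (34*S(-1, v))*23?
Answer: 1564/3 ≈ 521.33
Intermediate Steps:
v = ⅔ (v = -⅓*(-2) = ⅔ ≈ 0.66667)
(34*S(-1, v))*23 = (34*(⅔))*23 = (68/3)*23 = 1564/3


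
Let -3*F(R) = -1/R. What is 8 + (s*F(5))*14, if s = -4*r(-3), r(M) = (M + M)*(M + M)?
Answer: -632/5 ≈ -126.40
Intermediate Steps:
F(R) = 1/(3*R) (F(R) = -(-1)/(3*R) = 1/(3*R))
r(M) = 4*M² (r(M) = (2*M)*(2*M) = 4*M²)
s = -144 (s = -16*(-3)² = -16*9 = -4*36 = -144)
8 + (s*F(5))*14 = 8 - 48/5*14 = 8 - 672/5 = -632/5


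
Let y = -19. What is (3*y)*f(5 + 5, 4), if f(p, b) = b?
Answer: -228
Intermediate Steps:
(3*y)*f(5 + 5, 4) = (3*(-19))*4 = -57*4 = -228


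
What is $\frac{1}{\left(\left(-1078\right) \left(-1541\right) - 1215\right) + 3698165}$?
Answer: $\frac{1}{5358148} \approx 1.8663 \cdot 10^{-7}$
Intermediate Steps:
$\frac{1}{\left(\left(-1078\right) \left(-1541\right) - 1215\right) + 3698165} = \frac{1}{\left(1661198 - 1215\right) + 3698165} = \frac{1}{1659983 + 3698165} = \frac{1}{5358148}$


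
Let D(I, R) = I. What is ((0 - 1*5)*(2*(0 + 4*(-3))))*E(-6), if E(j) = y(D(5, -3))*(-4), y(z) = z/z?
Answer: -480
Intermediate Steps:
y(z) = 1
E(j) = -4 (E(j) = 1*(-4) = -4)
((0 - 1*5)*(2*(0 + 4*(-3))))*E(-6) = ((0 - 1*5)*(2*(0 + 4*(-3))))*(-4) = ((0 - 5)*(2*(0 - 12)))*(-4) = -10*(-12)*(-4) = -5*(-24)*(-4) = 120*(-4) = -480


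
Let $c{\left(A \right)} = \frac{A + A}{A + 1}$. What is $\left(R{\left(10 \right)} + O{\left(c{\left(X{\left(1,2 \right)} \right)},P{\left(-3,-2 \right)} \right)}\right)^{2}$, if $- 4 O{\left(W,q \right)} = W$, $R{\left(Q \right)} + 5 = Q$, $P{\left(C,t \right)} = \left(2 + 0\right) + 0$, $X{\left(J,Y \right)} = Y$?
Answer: $\frac{196}{9} \approx 21.778$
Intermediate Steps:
$P{\left(C,t \right)} = 2$ ($P{\left(C,t \right)} = 2 + 0 = 2$)
$R{\left(Q \right)} = -5 + Q$
$c{\left(A \right)} = \frac{2 A}{1 + A}$
$O{\left(W,q \right)} = - \frac{W}{4}$
$\left(R{\left(10 \right)} + O{\left(c{\left(X{\left(1,2 \right)} \right)},P{\left(-3,-2 \right)} \right)}\right)^{2} = \left(\left(-5 + 10\right) - \frac{2 \cdot 2 \frac{1}{1 + 2}}{4}\right)^{2} = \left(5 - \frac{2 \cdot 2 \cdot \frac{1}{3}}{4}\right)^{2} = \left(5 - \frac{1}{3}\right)^{2} = \left(\frac{14}{3}\right)^{2} = \frac{196}{9}$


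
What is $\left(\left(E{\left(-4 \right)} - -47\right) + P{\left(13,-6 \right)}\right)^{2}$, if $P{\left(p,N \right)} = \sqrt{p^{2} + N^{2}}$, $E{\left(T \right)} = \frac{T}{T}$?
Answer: $\left(48 + \sqrt{205}\right)^{2} \approx 3883.5$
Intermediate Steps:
$E{\left(T \right)} = 1$
$P{\left(p,N \right)} = \sqrt{N^{2} + p^{2}}$
$\left(\left(E{\left(-4 \right)} - -47\right) + P{\left(13,-6 \right)}\right)^{2} = \left(\left(1 - -47\right) + \sqrt{\left(-6\right)^{2} + 13^{2}}\right)^{2} = \left(\left(1 + 47\right) + \sqrt{36 + 169}\right)^{2} = \left(48 + \sqrt{205}\right)^{2}$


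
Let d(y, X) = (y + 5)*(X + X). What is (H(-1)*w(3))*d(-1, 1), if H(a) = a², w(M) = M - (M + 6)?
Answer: -48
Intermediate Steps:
d(y, X) = 2*X*(5 + y) (d(y, X) = (5 + y)*(2*X) = 2*X*(5 + y))
w(M) = -6 (w(M) = M - (6 + M) = M + (-6 - M) = -6)
(H(-1)*w(3))*d(-1, 1) = ((-1)²*(-6))*(2*1*(5 - 1)) = (1*(-6))*(2*1*4) = -6*8 = -48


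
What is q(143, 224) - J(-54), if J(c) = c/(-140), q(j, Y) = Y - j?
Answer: 5643/70 ≈ 80.614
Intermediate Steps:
J(c) = -c/140 (J(c) = c*(-1/140) = -c/140)
q(143, 224) - J(-54) = (224 - 1*143) - (-1)*(-54)/140 = (224 - 143) - 1*27/70 = 81 - 27/70 = 5643/70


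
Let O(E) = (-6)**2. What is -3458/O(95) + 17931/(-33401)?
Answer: -58073087/601218 ≈ -96.592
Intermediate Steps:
O(E) = 36
-3458/O(95) + 17931/(-33401) = -3458/36 + 17931/(-33401) = -3458*1/36 + 17931*(-1/33401) = -1729/18 - 17931/33401 = -58073087/601218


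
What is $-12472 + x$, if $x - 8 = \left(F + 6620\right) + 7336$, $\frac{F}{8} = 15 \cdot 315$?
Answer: $39292$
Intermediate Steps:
$F = 37800$ ($F = 8 \cdot 15 \cdot 315 = 8 \cdot 4725 = 37800$)
$x = 51764$ ($x = 8 + \left(\left(37800 + 6620\right) + 7336\right) = 8 + \left(44420 + 7336\right) = 8 + 51756 = 51764$)
$-12472 + x = -12472 + 51764 = 39292$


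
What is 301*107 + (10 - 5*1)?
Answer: 32212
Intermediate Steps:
301*107 + (10 - 5*1) = 32207 + (10 - 5) = 32207 + 5 = 32212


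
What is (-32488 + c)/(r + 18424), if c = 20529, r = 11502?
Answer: -11959/29926 ≈ -0.39962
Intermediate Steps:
(-32488 + c)/(r + 18424) = (-32488 + 20529)/(11502 + 18424) = -11959/29926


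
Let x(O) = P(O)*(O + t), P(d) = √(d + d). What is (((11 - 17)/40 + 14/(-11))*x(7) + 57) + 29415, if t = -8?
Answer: 29472 + 313*√14/220 ≈ 29477.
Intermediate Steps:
P(d) = √2*√d (P(d) = √(2*d) = √2*√d)
x(O) = √2*√O*(-8 + O) (x(O) = (√2*√O)*(O - 8) = (√2*√O)*(-8 + O) = √2*√O*(-8 + O))
(((11 - 17)/40 + 14/(-11))*x(7) + 57) + 29415 = (((11 - 17)/40 + 14/(-11))*(√2*√7*(-8 + 7)) + 57) + 29415 = ((-6*1/40 + 14*(-1/11))*(√2*√7*(-1)) + 57) + 29415 = ((-3/20 - 14/11)*(-√14) + 57) + 29415 = (-(-313)*√14/220 + 57) + 29415 = (313*√14/220 + 57) + 29415 = (57 + 313*√14/220) + 29415 = 29472 + 313*√14/220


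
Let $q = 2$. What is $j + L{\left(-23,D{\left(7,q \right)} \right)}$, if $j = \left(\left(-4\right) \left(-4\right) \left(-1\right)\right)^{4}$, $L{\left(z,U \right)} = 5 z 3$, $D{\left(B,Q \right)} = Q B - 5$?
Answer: $65191$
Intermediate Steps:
$D{\left(B,Q \right)} = -5 + B Q$ ($D{\left(B,Q \right)} = B Q - 5 = -5 + B Q$)
$L{\left(z,U \right)} = 15 z$
$j = 65536$ ($j = \left(16 \left(-1\right)\right)^{4} = \left(-16\right)^{4} = 65536$)
$j + L{\left(-23,D{\left(7,q \right)} \right)} = 65536 + 15 \left(-23\right) = 65536 - 345 = 65191$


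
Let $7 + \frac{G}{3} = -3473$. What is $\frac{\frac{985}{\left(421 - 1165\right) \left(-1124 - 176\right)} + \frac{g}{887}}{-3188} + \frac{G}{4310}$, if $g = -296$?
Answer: $- \frac{571044566959229}{235757482995840} \approx -2.4222$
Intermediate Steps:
$G = -10440$ ($G = -21 + 3 \left(-3473\right) = -21 - 10419 = -10440$)
$\frac{\frac{985}{\left(421 - 1165\right) \left(-1124 - 176\right)} + \frac{g}{887}}{-3188} + \frac{G}{4310} = \frac{\frac{985}{\left(421 - 1165\right) \left(-1124 - 176\right)} - \frac{296}{887}}{-3188} - \frac{10440}{4310} = \left(\frac{985}{\left(-744\right) \left(-1300\right)} - \frac{296}{887}\right) \left(- \frac{1}{3188}\right) - \frac{1044}{431} = \left(\frac{985}{967200} - \frac{296}{887}\right) \left(- \frac{1}{3188}\right) - \frac{1044}{431} = \left(985 \cdot \frac{1}{967200} - \frac{296}{887}\right) \left(- \frac{1}{3188}\right) - \frac{1044}{431} = \left(\frac{197}{193440} - \frac{296}{887}\right) \left(- \frac{1}{3188}\right) - \frac{1044}{431} = \left(- \frac{57083501}{171581280}\right) \left(- \frac{1}{3188}\right) - \frac{1044}{431} = \frac{57083501}{547001120640} - \frac{1044}{431} = - \frac{571044566959229}{235757482995840}$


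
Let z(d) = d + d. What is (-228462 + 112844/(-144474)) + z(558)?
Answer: -16422849424/72237 ≈ -2.2735e+5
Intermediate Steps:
z(d) = 2*d
(-228462 + 112844/(-144474)) + z(558) = (-228462 + 112844/(-144474)) + 2*558 = (-228462 + 112844*(-1/144474)) + 1116 = (-228462 - 56422/72237) + 1116 = -16503465916/72237 + 1116 = -16422849424/72237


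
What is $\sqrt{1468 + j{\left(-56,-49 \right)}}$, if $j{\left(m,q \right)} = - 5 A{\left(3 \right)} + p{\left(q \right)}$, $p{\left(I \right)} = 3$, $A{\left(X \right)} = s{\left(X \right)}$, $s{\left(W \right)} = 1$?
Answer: $\sqrt{1466} \approx 38.288$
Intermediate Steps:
$A{\left(X \right)} = 1$
$j{\left(m,q \right)} = -2$ ($j{\left(m,q \right)} = \left(-5\right) 1 + 3 = -5 + 3 = -2$)
$\sqrt{1468 + j{\left(-56,-49 \right)}} = \sqrt{1468 - 2} = \sqrt{1466}$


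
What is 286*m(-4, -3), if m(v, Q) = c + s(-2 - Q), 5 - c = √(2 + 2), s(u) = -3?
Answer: 0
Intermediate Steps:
c = 3 (c = 5 - √(2 + 2) = 5 - √4 = 5 - 1*2 = 5 - 2 = 3)
m(v, Q) = 0 (m(v, Q) = 3 - 3 = 0)
286*m(-4, -3) = 286*0 = 0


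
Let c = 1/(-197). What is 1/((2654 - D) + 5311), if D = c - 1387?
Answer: 197/1842345 ≈ 0.00010693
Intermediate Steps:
c = -1/197 ≈ -0.0050761
D = -273240/197 (D = -1/197 - 1387 = -273240/197 ≈ -1387.0)
1/((2654 - D) + 5311) = 1/((2654 - 1*(-273240/197)) + 5311) = 1/((2654 + 273240/197) + 5311) = 1/(796078/197 + 5311) = 1/(1842345/197) = 197/1842345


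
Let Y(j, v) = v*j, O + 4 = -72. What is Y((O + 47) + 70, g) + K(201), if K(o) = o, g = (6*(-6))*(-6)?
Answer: 9057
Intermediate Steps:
O = -76 (O = -4 - 72 = -76)
g = 216 (g = -36*(-6) = 216)
Y(j, v) = j*v
Y((O + 47) + 70, g) + K(201) = ((-76 + 47) + 70)*216 + 201 = (-29 + 70)*216 + 201 = 41*216 + 201 = 8856 + 201 = 9057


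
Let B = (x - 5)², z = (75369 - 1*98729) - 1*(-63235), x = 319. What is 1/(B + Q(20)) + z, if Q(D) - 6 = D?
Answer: 3932552251/98622 ≈ 39875.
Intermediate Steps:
Q(D) = 6 + D
z = 39875 (z = (75369 - 98729) + 63235 = -23360 + 63235 = 39875)
B = 98596 (B = (319 - 5)² = 314² = 98596)
1/(B + Q(20)) + z = 1/(98596 + (6 + 20)) + 39875 = 1/(98596 + 26) + 39875 = 1/98622 + 39875 = 3932552251/98622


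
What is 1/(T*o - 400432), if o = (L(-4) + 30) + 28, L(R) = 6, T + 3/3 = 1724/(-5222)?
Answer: -2611/1045750224 ≈ -2.4968e-6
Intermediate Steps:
T = -3473/2611 (T = -1 + 1724/(-5222) = -1 + 1724*(-1/5222) = -1 - 862/2611 = -3473/2611 ≈ -1.3301)
o = 64 (o = (6 + 30) + 28 = 36 + 28 = 64)
1/(T*o - 400432) = 1/(-3473/2611*64 - 400432) = 1/(-222272/2611 - 400432) = 1/(-1045750224/2611) = -2611/1045750224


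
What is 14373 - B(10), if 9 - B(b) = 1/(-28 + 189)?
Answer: 2312605/161 ≈ 14364.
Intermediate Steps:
B(b) = 1448/161 (B(b) = 9 - 1/(-28 + 189) = 9 - 1/161 = 1448/161)
14373 - B(10) = 14373 - 1*1448/161 = 14373 - 1448/161 = 2312605/161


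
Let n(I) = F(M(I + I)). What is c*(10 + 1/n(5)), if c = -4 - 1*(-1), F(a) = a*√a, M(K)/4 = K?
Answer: -30 - 3*√10/800 ≈ -30.012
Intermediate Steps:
M(K) = 4*K
F(a) = a^(3/2)
n(I) = 16*√2*I^(3/2) (n(I) = (4*(I + I))^(3/2) = (4*(2*I))^(3/2) = (8*I)^(3/2) = 16*√2*I^(3/2))
c = -3 (c = -4 + 1 = -3)
c*(10 + 1/n(5)) = -3*(10 + 1/(16*√2*5^(3/2))) = -3*(10 + 1/(16*√2*(5*√5))) = -3*(10 + 1/(80*√10)) = -3*(10 + √10/800) = -30 - 3*√10/800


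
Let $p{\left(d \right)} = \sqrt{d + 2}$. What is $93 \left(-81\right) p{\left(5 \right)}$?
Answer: $- 7533 \sqrt{7} \approx -19930.0$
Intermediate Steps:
$p{\left(d \right)} = \sqrt{2 + d}$
$93 \left(-81\right) p{\left(5 \right)} = 93 \left(-81\right) \sqrt{2 + 5} = - 7533 \sqrt{7}$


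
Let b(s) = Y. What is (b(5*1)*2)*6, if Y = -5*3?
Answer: -180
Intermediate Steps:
Y = -15
b(s) = -15
(b(5*1)*2)*6 = -15*2*6 = -30*6 = -180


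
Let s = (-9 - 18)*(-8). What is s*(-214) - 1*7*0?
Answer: -46224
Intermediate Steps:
s = 216 (s = -27*(-8) = 216)
s*(-214) - 1*7*0 = 216*(-214) - 1*7*0 = -46224 - 7*0 = -46224 + 0 = -46224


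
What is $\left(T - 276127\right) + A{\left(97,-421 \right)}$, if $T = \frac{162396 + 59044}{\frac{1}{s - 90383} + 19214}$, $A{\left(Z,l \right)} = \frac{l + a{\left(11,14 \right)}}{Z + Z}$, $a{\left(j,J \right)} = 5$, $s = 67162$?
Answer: $- \frac{11949907910753131}{43278324421} \approx -2.7612 \cdot 10^{5}$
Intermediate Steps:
$A{\left(Z,l \right)} = \frac{5 + l}{2 Z}$ ($A{\left(Z,l \right)} = \frac{l + 5}{Z + Z} = \frac{5 + l}{2 Z}$)
$T = \frac{5142058240}{446168293}$ ($T = \frac{162396 + 59044}{\frac{1}{67162 - 90383} + 19214} = \frac{221440}{\frac{1}{-23221} + 19214} = \frac{221440}{- \frac{1}{23221} + 19214} = \frac{221440}{\frac{446168293}{23221}} = 221440 \cdot \frac{23221}{446168293} = \frac{5142058240}{446168293} \approx 11.525$)
$\left(T - 276127\right) + A{\left(97,-421 \right)} = \left(\frac{5142058240}{446168293} - 276127\right) + \frac{5 - 421}{2 \cdot 97} = - \frac{123193970182971}{446168293} + \frac{1}{2} \cdot \frac{1}{97} \left(-416\right) = - \frac{123193970182971}{446168293} - \frac{208}{97} = - \frac{11949907910753131}{43278324421}$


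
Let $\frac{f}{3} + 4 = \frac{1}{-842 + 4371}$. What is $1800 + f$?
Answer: $\frac{6309855}{3529} \approx 1788.0$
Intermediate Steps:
$f = - \frac{42345}{3529}$ ($f = -12 + \frac{3}{-842 + 4371} = -12 + \frac{3}{3529} = - \frac{42345}{3529} \approx -11.999$)
$1800 + f = 1800 - \frac{42345}{3529} = \frac{6309855}{3529}$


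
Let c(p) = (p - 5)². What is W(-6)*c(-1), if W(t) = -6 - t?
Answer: 0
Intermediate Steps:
c(p) = (-5 + p)²
W(-6)*c(-1) = (-6 - 1*(-6))*(-5 - 1)² = (-6 + 6)*(-6)² = 0*36 = 0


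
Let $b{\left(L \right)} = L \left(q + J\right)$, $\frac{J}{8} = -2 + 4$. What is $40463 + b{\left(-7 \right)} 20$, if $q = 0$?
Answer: $38223$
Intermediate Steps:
$J = 16$ ($J = 8 \left(-2 + 4\right) = 8 \cdot 2 = 16$)
$b{\left(L \right)} = 16 L$ ($b{\left(L \right)} = L \left(0 + 16\right) = L 16 = 16 L$)
$40463 + b{\left(-7 \right)} 20 = 40463 + 16 \left(-7\right) 20 = 40463 - 2240 = 38223$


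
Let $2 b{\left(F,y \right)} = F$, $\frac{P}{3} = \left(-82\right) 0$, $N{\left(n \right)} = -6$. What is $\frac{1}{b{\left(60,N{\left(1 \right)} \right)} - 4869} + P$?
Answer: $- \frac{1}{4839} \approx -0.00020665$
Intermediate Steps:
$P = 0$ ($P = 3 \left(\left(-82\right) 0\right) = 3 \cdot 0 = 0$)
$b{\left(F,y \right)} = \frac{F}{2}$
$\frac{1}{b{\left(60,N{\left(1 \right)} \right)} - 4869} + P = \frac{1}{\frac{1}{2} \cdot 60 - 4869} + 0 = \frac{1}{30 - 4869} + 0 = \frac{1}{-4839} + 0 = - \frac{1}{4839} + 0 = - \frac{1}{4839}$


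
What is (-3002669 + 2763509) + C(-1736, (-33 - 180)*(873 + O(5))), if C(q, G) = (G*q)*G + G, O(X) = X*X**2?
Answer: -78445857158070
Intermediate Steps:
O(X) = X**3
C(q, G) = G + q*G**2 (C(q, G) = q*G**2 + G = G + q*G**2)
(-3002669 + 2763509) + C(-1736, (-33 - 180)*(873 + O(5))) = (-3002669 + 2763509) + ((-33 - 180)*(873 + 5**3))*(1 + ((-33 - 180)*(873 + 5**3))*(-1736)) = -239160 + (-213*(873 + 125))*(1 - 213*(873 + 125)*(-1736)) = -239160 + (-213*998)*(1 - 213*998*(-1736)) = -239160 - 212574*(1 - 212574*(-1736)) = -239160 - 212574*(1 + 369028464) = -239160 - 212574*369028465 = -239160 - 78445856918910 = -78445857158070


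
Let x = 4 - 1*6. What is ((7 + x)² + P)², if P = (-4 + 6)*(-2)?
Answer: 441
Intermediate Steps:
P = -4 (P = 2*(-2) = -4)
x = -2 (x = 4 - 6 = -2)
((7 + x)² + P)² = ((7 - 2)² - 4)² = (5² - 4)² = (25 - 4)² = 21² = 441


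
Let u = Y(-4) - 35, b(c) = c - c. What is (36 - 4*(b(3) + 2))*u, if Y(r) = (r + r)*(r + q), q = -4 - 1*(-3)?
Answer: 140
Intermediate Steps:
q = -1 (q = -4 + 3 = -1)
b(c) = 0
Y(r) = 2*r*(-1 + r) (Y(r) = (r + r)*(r - 1) = (2*r)*(-1 + r) = 2*r*(-1 + r))
u = 5 (u = 2*(-4)*(-1 - 4) - 35 = 2*(-4)*(-5) - 35 = 40 - 35 = 5)
(36 - 4*(b(3) + 2))*u = (36 - 4*(0 + 2))*5 = (36 - 4*2)*5 = (36 - 8)*5 = 28*5 = 140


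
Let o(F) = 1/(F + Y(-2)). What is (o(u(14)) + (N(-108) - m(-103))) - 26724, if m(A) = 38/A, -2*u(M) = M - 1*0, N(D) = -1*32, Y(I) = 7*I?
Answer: -57872533/2163 ≈ -26756.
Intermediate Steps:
N(D) = -32
u(M) = -M/2 (u(M) = -(M - 1*0)/2 = -(M + 0)/2 = -M/2)
o(F) = 1/(-14 + F) (o(F) = 1/(F + 7*(-2)) = 1/(F - 14) = 1/(-14 + F))
(o(u(14)) + (N(-108) - m(-103))) - 26724 = (1/(-14 - ½*14) + (-32 - 38/(-103))) - 26724 = (1/(-14 - 7) + (-32 - 38*(-1)/103)) - 26724 = (1/(-21) + (-32 - 1*(-38/103))) - 26724 = (-1/21 + (-32 + 38/103)) - 26724 = (-1/21 - 3258/103) - 26724 = -68521/2163 - 26724 = -57872533/2163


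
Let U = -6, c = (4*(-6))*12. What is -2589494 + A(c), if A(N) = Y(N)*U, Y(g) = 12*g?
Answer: -2568758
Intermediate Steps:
c = -288 (c = -24*12 = -288)
A(N) = -72*N (A(N) = (12*N)*(-6) = -72*N)
-2589494 + A(c) = -2589494 - 72*(-288) = -2589494 + 20736 = -2568758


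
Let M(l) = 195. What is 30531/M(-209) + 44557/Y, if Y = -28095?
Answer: 56605322/365235 ≈ 154.98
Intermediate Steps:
30531/M(-209) + 44557/Y = 30531/195 + 44557/(-28095) = 30531*(1/195) + 44557*(-1/28095) = 10177/65 - 44557/28095 = 56605322/365235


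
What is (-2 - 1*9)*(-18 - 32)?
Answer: 550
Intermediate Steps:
(-2 - 1*9)*(-18 - 32) = (-2 - 9)*(-50) = -11*(-50) = 550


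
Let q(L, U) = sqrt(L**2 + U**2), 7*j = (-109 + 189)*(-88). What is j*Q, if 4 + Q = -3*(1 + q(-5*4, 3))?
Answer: 7040 + 21120*sqrt(409)/7 ≈ 68058.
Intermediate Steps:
j = -7040/7 (j = ((-109 + 189)*(-88))/7 = (80*(-88))/7 = (1/7)*(-7040) = -7040/7 ≈ -1005.7)
Q = -7 - 3*sqrt(409) (Q = -4 - 3*(1 + sqrt((-5*4)**2 + 3**2)) = -4 - 3*(1 + sqrt((-20)**2 + 9)) = -4 - 3*(1 + sqrt(400 + 9)) = -4 - 3*(1 + sqrt(409)) = -4 + (-3 - 3*sqrt(409)) = -7 - 3*sqrt(409) ≈ -67.671)
j*Q = -7040*(-7 - 3*sqrt(409))/7 = 7040 + 21120*sqrt(409)/7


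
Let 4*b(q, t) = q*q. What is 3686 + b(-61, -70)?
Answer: 18465/4 ≈ 4616.3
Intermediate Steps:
b(q, t) = q**2/4 (b(q, t) = (q*q)/4 = q**2/4)
3686 + b(-61, -70) = 3686 + (1/4)*(-61)**2 = 3686 + (1/4)*3721 = 3686 + 3721/4 = 18465/4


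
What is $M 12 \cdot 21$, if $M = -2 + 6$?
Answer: $1008$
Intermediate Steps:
$M = 4$
$M 12 \cdot 21 = 4 \cdot 12 \cdot 21 = 48 \cdot 21 = 1008$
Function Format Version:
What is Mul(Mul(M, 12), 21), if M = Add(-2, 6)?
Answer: 1008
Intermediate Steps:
M = 4
Mul(Mul(M, 12), 21) = Mul(Mul(4, 12), 21) = Mul(48, 21) = 1008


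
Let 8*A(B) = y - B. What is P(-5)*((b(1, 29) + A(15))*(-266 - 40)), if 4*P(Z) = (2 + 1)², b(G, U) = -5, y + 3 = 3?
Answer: 75735/16 ≈ 4733.4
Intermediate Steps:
y = 0 (y = -3 + 3 = 0)
A(B) = -B/8 (A(B) = (0 - B)/8 = (-B)/8 = -B/8)
P(Z) = 9/4 (P(Z) = (2 + 1)²/4 = (¼)*3² = (¼)*9 = 9/4)
P(-5)*((b(1, 29) + A(15))*(-266 - 40)) = 9*((-5 - ⅛*15)*(-266 - 40))/4 = 9*((-5 - 15/8)*(-306))/4 = 9*(-55/8*(-306))/4 = (9/4)*(8415/4) = 75735/16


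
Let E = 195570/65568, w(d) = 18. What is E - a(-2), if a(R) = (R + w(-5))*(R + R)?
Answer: 731987/10928 ≈ 66.983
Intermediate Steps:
a(R) = 2*R*(18 + R) (a(R) = (R + 18)*(R + R) = (18 + R)*(2*R) = 2*R*(18 + R))
E = 32595/10928 (E = 195570*(1/65568) = 32595/10928 ≈ 2.9827)
E - a(-2) = 32595/10928 - 2*(-2)*(18 - 2) = 32595/10928 - 2*(-2)*16 = 32595/10928 - 1*(-64) = 32595/10928 + 64 = 731987/10928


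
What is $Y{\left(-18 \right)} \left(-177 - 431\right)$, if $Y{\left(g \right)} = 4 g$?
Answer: $43776$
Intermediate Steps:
$Y{\left(-18 \right)} \left(-177 - 431\right) = 4 \left(-18\right) \left(-177 - 431\right) = \left(-72\right) \left(-608\right) = 43776$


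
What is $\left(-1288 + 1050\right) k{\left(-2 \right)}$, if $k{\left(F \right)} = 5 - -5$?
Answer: $-2380$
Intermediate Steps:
$k{\left(F \right)} = 10$ ($k{\left(F \right)} = 5 + 5 = 10$)
$\left(-1288 + 1050\right) k{\left(-2 \right)} = \left(-1288 + 1050\right) 10 = \left(-238\right) 10 = -2380$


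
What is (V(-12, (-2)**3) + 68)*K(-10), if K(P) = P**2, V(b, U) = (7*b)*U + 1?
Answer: 74100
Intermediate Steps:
V(b, U) = 1 + 7*U*b (V(b, U) = 7*U*b + 1 = 1 + 7*U*b)
(V(-12, (-2)**3) + 68)*K(-10) = ((1 + 7*(-2)**3*(-12)) + 68)*(-10)**2 = ((1 + 7*(-8)*(-12)) + 68)*100 = ((1 + 672) + 68)*100 = (673 + 68)*100 = 741*100 = 74100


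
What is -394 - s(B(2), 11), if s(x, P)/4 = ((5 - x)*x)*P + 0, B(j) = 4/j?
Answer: -658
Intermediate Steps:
s(x, P) = 4*P*x*(5 - x) (s(x, P) = 4*(((5 - x)*x)*P + 0) = 4*((x*(5 - x))*P + 0) = 4*(P*x*(5 - x) + 0) = 4*(P*x*(5 - x)) = 4*P*x*(5 - x))
-394 - s(B(2), 11) = -394 - 4*11*4/2*(5 - 4/2) = -394 - 4*11*4*(½)*(5 - 4/2) = -394 - 4*11*2*(5 - 1*2) = -394 - 4*11*2*(5 - 2) = -394 - 4*11*2*3 = -394 - 1*264 = -394 - 264 = -658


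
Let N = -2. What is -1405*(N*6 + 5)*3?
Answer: 29505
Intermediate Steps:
-1405*(N*6 + 5)*3 = -1405*(-2*6 + 5)*3 = -1405*(-12 + 5)*3 = -(-9835)*3 = -1405*(-21) = 29505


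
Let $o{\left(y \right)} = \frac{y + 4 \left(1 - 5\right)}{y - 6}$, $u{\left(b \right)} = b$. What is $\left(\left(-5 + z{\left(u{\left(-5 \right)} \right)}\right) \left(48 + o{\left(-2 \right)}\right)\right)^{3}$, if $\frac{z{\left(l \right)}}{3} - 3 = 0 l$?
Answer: $8120601$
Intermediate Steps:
$z{\left(l \right)} = 9$ ($z{\left(l \right)} = 9 + 3 \cdot 0 l = 9 + 3 \cdot 0 = 9 + 0 = 9$)
$o{\left(y \right)} = \frac{-16 + y}{-6 + y}$ ($o{\left(y \right)} = \frac{y + 4 \left(-4\right)}{-6 + y} = \frac{y - 16}{-6 + y} = \frac{-16 + y}{-6 + y}$)
$\left(\left(-5 + z{\left(u{\left(-5 \right)} \right)}\right) \left(48 + o{\left(-2 \right)}\right)\right)^{3} = \left(\left(-5 + 9\right) \left(48 + \frac{-16 - 2}{-6 - 2}\right)\right)^{3} = \left(4 \left(48 + \frac{1}{-8} \left(-18\right)\right)\right)^{3} = \left(4 \left(48 - - \frac{9}{4}\right)\right)^{3} = \left(4 \left(48 + \frac{9}{4}\right)\right)^{3} = \left(4 \cdot \frac{201}{4}\right)^{3} = 201^{3} = 8120601$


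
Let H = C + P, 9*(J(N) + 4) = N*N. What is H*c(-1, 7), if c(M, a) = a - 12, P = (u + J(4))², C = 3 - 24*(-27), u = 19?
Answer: -377660/81 ≈ -4662.5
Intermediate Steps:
J(N) = -4 + N²/9 (J(N) = -4 + (N*N)/9 = -4 + N²/9)
C = 651 (C = 3 + 648 = 651)
P = 22801/81 (P = (19 + (-4 + (⅑)*4²))² = (19 + (-4 + (⅑)*16))² = (19 + (-4 + 16/9))² = (19 - 20/9)² = (151/9)² = 22801/81 ≈ 281.49)
c(M, a) = -12 + a
H = 75532/81 (H = 651 + 22801/81 = 75532/81 ≈ 932.49)
H*c(-1, 7) = 75532*(-12 + 7)/81 = (75532/81)*(-5) = -377660/81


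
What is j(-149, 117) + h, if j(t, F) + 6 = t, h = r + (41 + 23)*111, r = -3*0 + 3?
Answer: 6952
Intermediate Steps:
r = 3 (r = 0 + 3 = 3)
h = 7107 (h = 3 + (41 + 23)*111 = 3 + 64*111 = 3 + 7104 = 7107)
j(t, F) = -6 + t
j(-149, 117) + h = (-6 - 149) + 7107 = -155 + 7107 = 6952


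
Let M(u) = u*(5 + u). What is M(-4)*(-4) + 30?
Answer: 46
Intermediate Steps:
M(-4)*(-4) + 30 = -4*(5 - 4)*(-4) + 30 = -4*1*(-4) + 30 = -4*(-4) + 30 = 16 + 30 = 46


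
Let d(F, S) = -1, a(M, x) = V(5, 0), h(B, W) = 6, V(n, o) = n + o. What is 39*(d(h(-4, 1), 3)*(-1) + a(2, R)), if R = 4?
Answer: 234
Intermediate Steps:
a(M, x) = 5 (a(M, x) = 5 + 0 = 5)
39*(d(h(-4, 1), 3)*(-1) + a(2, R)) = 39*(-1*(-1) + 5) = 39*(1 + 5) = 39*6 = 234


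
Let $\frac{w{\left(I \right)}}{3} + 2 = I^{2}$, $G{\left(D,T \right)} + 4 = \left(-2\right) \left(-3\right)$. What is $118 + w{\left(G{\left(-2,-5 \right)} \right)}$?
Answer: $124$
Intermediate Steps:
$G{\left(D,T \right)} = 2$ ($G{\left(D,T \right)} = -4 - -6 = -4 + 6 = 2$)
$w{\left(I \right)} = -6 + 3 I^{2}$
$118 + w{\left(G{\left(-2,-5 \right)} \right)} = 118 - \left(6 - 3 \cdot 2^{2}\right) = 118 + \left(-6 + 3 \cdot 4\right) = 118 + \left(-6 + 12\right) = 118 + 6 = 124$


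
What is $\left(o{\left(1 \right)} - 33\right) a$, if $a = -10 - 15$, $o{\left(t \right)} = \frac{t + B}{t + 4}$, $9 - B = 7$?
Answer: $810$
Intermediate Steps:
$B = 2$ ($B = 9 - 7 = 2$)
$o{\left(t \right)} = \frac{2 + t}{4 + t}$ ($o{\left(t \right)} = \frac{t + 2}{t + 4} = \frac{2 + t}{4 + t}$)
$a = -25$ ($a = -10 - 15 = -25$)
$\left(o{\left(1 \right)} - 33\right) a = \left(\frac{2 + 1}{4 + 1} - 33\right) \left(-25\right) = \left(\frac{1}{5} \cdot 3 - 33\right) \left(-25\right) = \left(\frac{3}{5} - 33\right) \left(-25\right) = \left(- \frac{162}{5}\right) \left(-25\right) = 810$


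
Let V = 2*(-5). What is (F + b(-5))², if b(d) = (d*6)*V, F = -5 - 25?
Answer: 72900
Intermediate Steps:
F = -30
V = -10
b(d) = -60*d (b(d) = (d*6)*(-10) = (6*d)*(-10) = -60*d)
(F + b(-5))² = (-30 - 60*(-5))² = (-30 + 300)² = 270² = 72900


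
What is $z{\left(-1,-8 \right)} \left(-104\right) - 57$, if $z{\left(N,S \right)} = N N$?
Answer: $-161$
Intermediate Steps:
$z{\left(N,S \right)} = N^{2}$
$z{\left(-1,-8 \right)} \left(-104\right) - 57 = \left(-1\right)^{2} \left(-104\right) - 57 = 1 \left(-104\right) - 57 = -104 - 57 = -161$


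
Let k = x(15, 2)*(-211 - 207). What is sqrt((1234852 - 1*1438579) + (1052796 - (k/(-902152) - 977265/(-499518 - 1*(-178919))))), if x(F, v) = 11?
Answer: sqrt(4439204986891261090924520365)/72307257262 ≈ 921.45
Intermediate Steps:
k = -4598 (k = 11*(-211 - 207) = 11*(-418) = -4598)
sqrt((1234852 - 1*1438579) + (1052796 - (k/(-902152) - 977265/(-499518 - 1*(-178919))))) = sqrt((1234852 - 1*1438579) + (1052796 - (-4598/(-902152) - 977265/(-499518 - 1*(-178919))))) = sqrt((1234852 - 1438579) + (1052796 - (-4598*(-1/902152) - 977265/(-499518 + 178919)))) = sqrt(-203727 + (1052796 - (2299/451076 - 977265/(-320599)))) = sqrt(-203727 + (1052796 - (2299/451076 - 977265*(-1/320599)))) = sqrt(-203727 + (1052796 - (2299/451076 + 977265/320599))) = sqrt(-203727 + (1052796 - 1*441557844241/144614514524)) = sqrt(-203727 + (1052796 - 441557844241/144614514524)) = sqrt(-203727 + 152249140874964863/144614514524) = sqrt(122787259674533915/144614514524) = sqrt(4439204986891261090924520365)/72307257262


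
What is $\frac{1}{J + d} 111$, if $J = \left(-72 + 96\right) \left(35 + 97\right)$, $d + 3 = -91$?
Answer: $\frac{111}{3074} \approx 0.036109$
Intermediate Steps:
$d = -94$ ($d = -3 - 91 = -94$)
$J = 3168$ ($J = 24 \cdot 132 = 3168$)
$\frac{1}{J + d} 111 = \frac{1}{3168 - 94} \cdot 111 = \frac{1}{3074} \cdot 111 = \frac{111}{3074}$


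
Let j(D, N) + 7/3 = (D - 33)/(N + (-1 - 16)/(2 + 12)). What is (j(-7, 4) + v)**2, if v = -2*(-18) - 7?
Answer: 25600/169 ≈ 151.48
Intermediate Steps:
j(D, N) = -7/3 + (-33 + D)/(-17/14 + N) (j(D, N) = -7/3 + (D - 33)/(N + (-1 - 16)/(2 + 12)) = -7/3 + (-33 + D)/(N - 17/14) = -7/3 + (-33 + D)/(-17/14 + N))
v = 29 (v = 36 - 7 = 29)
(j(-7, 4) + v)**2 = (7*(-181 - 14*4 + 6*(-7))/(3*(-17 + 14*4)) + 29)**2 = (7*(-181 - 56 - 42)/(3*(-17 + 56)) + 29)**2 = ((7/3)*(-279)/39 + 29)**2 = ((7/3)*(1/39)*(-279) + 29)**2 = (-217/13 + 29)**2 = (160/13)**2 = 25600/169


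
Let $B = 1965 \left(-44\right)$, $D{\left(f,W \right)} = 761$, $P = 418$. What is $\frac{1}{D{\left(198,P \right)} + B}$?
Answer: $- \frac{1}{85699} \approx -1.1669 \cdot 10^{-5}$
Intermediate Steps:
$B = -86460$
$\frac{1}{D{\left(198,P \right)} + B} = \frac{1}{761 - 86460} = \frac{1}{-85699} = - \frac{1}{85699}$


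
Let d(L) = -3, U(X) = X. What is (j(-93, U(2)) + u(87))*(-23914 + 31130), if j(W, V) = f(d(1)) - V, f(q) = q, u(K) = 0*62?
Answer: -36080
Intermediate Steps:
u(K) = 0
j(W, V) = -3 - V
(j(-93, U(2)) + u(87))*(-23914 + 31130) = ((-3 - 1*2) + 0)*(-23914 + 31130) = ((-3 - 2) + 0)*7216 = (-5 + 0)*7216 = -5*7216 = -36080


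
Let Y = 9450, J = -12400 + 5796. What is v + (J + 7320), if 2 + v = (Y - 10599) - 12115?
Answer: -12550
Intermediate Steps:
J = -6604
v = -13266 (v = -2 + ((9450 - 10599) - 12115) = -2 + (-1149 - 12115) = -2 - 13264 = -13266)
v + (J + 7320) = -13266 + (-6604 + 7320) = -13266 + 716 = -12550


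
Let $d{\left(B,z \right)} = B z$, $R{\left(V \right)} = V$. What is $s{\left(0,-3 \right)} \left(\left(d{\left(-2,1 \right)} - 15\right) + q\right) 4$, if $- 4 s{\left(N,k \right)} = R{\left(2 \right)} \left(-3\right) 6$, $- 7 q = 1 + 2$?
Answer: $- \frac{4392}{7} \approx -627.43$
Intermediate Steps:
$q = - \frac{3}{7}$ ($q = - \frac{1 + 2}{7} = \left(- \frac{1}{7}\right) 3 = - \frac{3}{7} \approx -0.42857$)
$s{\left(N,k \right)} = 9$ ($s{\left(N,k \right)} = - \frac{2 \left(-3\right) 6}{4} = - \frac{\left(-6\right) 6}{4} = \left(- \frac{1}{4}\right) \left(-36\right) = 9$)
$s{\left(0,-3 \right)} \left(\left(d{\left(-2,1 \right)} - 15\right) + q\right) 4 = 9 \left(\left(\left(-2\right) 1 - 15\right) - \frac{3}{7}\right) 4 = 9 \left(\left(-2 - 15\right) - \frac{3}{7}\right) 4 = 9 \left(-17 - \frac{3}{7}\right) 4 = 9 \left(- \frac{122}{7}\right) 4 = \left(- \frac{1098}{7}\right) 4 = - \frac{4392}{7}$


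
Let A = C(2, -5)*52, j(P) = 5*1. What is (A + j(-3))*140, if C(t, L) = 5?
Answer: 37100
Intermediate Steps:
j(P) = 5
A = 260 (A = 5*52 = 260)
(A + j(-3))*140 = (260 + 5)*140 = 265*140 = 37100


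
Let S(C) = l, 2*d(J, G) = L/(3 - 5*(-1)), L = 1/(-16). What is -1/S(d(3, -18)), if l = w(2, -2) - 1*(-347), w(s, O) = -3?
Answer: -1/344 ≈ -0.0029070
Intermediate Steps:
L = -1/16 ≈ -0.062500
d(J, G) = -1/256 (d(J, G) = (-1/(16*(3 - 5*(-1))))/2 = (-1/(16*(3 + 5)))/2 = (-1/16/8)/2 = (-1/16*⅛)/2 = (½)*(-1/128) = -1/256)
l = 344 (l = -3 - 1*(-347) = -3 + 347 = 344)
S(C) = 344
-1/S(d(3, -18)) = -1/344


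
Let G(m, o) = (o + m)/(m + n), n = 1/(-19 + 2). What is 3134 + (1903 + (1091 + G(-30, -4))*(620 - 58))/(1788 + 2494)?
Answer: 7172124499/2188102 ≈ 3277.8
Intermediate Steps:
n = -1/17 (n = 1/(-17) = -1/17 ≈ -0.058824)
G(m, o) = (m + o)/(-1/17 + m) (G(m, o) = (o + m)/(m - 1/17) = (m + o)/(-1/17 + m))
3134 + (1903 + (1091 + G(-30, -4))*(620 - 58))/(1788 + 2494) = 3134 + (1903 + (1091 + 17*(-30 - 4)/(-1 + 17*(-30)))*(620 - 58))/(1788 + 2494) = 3134 + (1903 + (1091 + 17*(-34)/(-1 - 510))*562)/4282 = 3134 + (1903 + (1091 + 17*(-34)/(-511))*562)*(1/4282) = 3134 + (1903 + (1091 + 17*(-1/511)*(-34))*562)*(1/4282) = 3134 + (1903 + (1091 + 578/511)*562)*(1/4282) = 3134 + (1903 + (558079/511)*562)*(1/4282) = 3134 + (1903 + 313640398/511)*(1/4282) = 3134 + (314612831/511)*(1/4282) = 3134 + 314612831/2188102 = 7172124499/2188102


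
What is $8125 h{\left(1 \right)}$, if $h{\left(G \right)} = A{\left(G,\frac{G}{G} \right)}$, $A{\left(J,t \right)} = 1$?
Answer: $8125$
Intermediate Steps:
$h{\left(G \right)} = 1$
$8125 h{\left(1 \right)} = 8125 \cdot 1 = 8125$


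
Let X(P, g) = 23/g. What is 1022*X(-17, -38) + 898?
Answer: 5309/19 ≈ 279.42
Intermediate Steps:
1022*X(-17, -38) + 898 = 1022*(23/(-38)) + 898 = 1022*(23*(-1/38)) + 898 = 1022*(-23/38) + 898 = -11753/19 + 898 = 5309/19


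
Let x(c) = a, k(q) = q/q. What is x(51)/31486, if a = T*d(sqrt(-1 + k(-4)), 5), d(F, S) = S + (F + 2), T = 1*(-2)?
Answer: -1/2249 ≈ -0.00044464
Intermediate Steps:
T = -2
k(q) = 1
d(F, S) = 2 + F + S (d(F, S) = S + (2 + F) = 2 + F + S)
a = -14 (a = -2*(2 + sqrt(-1 + 1) + 5) = -2*(2 + sqrt(0) + 5) = -2*(2 + 0 + 5) = -2*7 = -14)
x(c) = -14
x(51)/31486 = -14/31486 = -14*1/31486 = -1/2249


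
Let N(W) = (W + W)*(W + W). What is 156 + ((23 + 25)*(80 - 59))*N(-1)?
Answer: 4188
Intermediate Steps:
N(W) = 4*W² (N(W) = (2*W)*(2*W) = 4*W²)
156 + ((23 + 25)*(80 - 59))*N(-1) = 156 + ((23 + 25)*(80 - 59))*(4*(-1)²) = 156 + (48*21)*(4*1) = 156 + 1008*4 = 156 + 4032 = 4188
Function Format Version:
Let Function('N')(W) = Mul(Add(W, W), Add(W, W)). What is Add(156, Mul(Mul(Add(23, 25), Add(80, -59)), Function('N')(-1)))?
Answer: 4188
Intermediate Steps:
Function('N')(W) = Mul(4, Pow(W, 2)) (Function('N')(W) = Mul(Mul(2, W), Mul(2, W)) = Mul(4, Pow(W, 2)))
Add(156, Mul(Mul(Add(23, 25), Add(80, -59)), Function('N')(-1))) = Add(156, Mul(Mul(Add(23, 25), Add(80, -59)), Mul(4, Pow(-1, 2)))) = Add(156, Mul(Mul(48, 21), Mul(4, 1))) = Add(156, Mul(1008, 4)) = Add(156, 4032) = 4188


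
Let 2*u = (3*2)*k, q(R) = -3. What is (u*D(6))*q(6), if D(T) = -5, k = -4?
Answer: -180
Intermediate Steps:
u = -12 (u = ((3*2)*(-4))/2 = (6*(-4))/2 = (½)*(-24) = -12)
(u*D(6))*q(6) = -12*(-5)*(-3) = 60*(-3) = -180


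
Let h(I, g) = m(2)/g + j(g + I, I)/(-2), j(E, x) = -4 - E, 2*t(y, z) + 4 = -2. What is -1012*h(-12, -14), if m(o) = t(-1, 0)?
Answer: 76406/7 ≈ 10915.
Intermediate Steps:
t(y, z) = -3 (t(y, z) = -2 + (½)*(-2) = -2 - 1 = -3)
m(o) = -3
h(I, g) = 2 + I/2 + g/2 - 3/g (h(I, g) = -3/g + (-4 - (g + I))/(-2) = -3/g + (-4 - (I + g))*(-½) = -3/g + (-4 + (-I - g))*(-½) = -3/g + (-4 - I - g)*(-½) = -3/g + (2 + I/2 + g/2) = 2 + I/2 + g/2 - 3/g)
-1012*h(-12, -14) = -506*(-6 - 14*(4 - 12 - 14))/(-14) = -506*(-1)*(-6 - 14*(-22))/14 = -506*(-1)*(-6 + 308)/14 = -506*(-1)*302/14 = -1012*(-151/14) = 76406/7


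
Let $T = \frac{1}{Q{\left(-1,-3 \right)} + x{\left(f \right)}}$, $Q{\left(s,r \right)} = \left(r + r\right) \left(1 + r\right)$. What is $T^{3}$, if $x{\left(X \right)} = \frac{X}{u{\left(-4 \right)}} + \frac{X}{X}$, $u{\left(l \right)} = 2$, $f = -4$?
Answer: $\frac{1}{1331} \approx 0.00075131$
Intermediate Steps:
$Q{\left(s,r \right)} = 2 r \left(1 + r\right)$
$x{\left(X \right)} = 1 + \frac{X}{2}$ ($x{\left(X \right)} = \frac{X}{2} + \frac{X}{X} = X \frac{1}{2} + 1 = \frac{X}{2} + 1 = 1 + \frac{X}{2}$)
$T = \frac{1}{11}$ ($T = \frac{1}{2 \left(-3\right) \left(1 - 3\right) + \left(1 + \frac{1}{2} \left(-4\right)\right)} = \frac{1}{2 \left(-3\right) \left(-2\right) + \left(1 - 2\right)} = \frac{1}{12 - 1} = \frac{1}{11} \approx 0.090909$)
$T^{3} = \left(\frac{1}{11}\right)^{3} = \frac{1}{1331}$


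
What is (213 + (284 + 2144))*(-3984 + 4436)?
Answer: 1193732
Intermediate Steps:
(213 + (284 + 2144))*(-3984 + 4436) = (213 + 2428)*452 = 2641*452 = 1193732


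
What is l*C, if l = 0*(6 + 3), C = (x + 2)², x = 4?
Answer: 0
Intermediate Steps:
C = 36 (C = (4 + 2)² = 6² = 36)
l = 0 (l = 0*9 = 0)
l*C = 0*36 = 0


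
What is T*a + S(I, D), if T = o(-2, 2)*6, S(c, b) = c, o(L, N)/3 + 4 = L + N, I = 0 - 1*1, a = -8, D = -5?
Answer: 575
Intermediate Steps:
I = -1 (I = 0 - 1 = -1)
o(L, N) = -12 + 3*L + 3*N (o(L, N) = -12 + 3*(L + N) = -12 + (3*L + 3*N) = -12 + 3*L + 3*N)
T = -72 (T = (-12 + 3*(-2) + 3*2)*6 = (-12 - 6 + 6)*6 = -12*6 = -72)
T*a + S(I, D) = -72*(-8) - 1 = 576 - 1 = 575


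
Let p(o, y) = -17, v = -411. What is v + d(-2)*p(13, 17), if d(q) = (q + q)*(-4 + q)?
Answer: -819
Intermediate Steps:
d(q) = 2*q*(-4 + q) (d(q) = (2*q)*(-4 + q) = 2*q*(-4 + q))
v + d(-2)*p(13, 17) = -411 + (2*(-2)*(-4 - 2))*(-17) = -411 + (2*(-2)*(-6))*(-17) = -411 + 24*(-17) = -411 - 408 = -819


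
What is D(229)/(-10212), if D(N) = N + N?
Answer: -229/5106 ≈ -0.044849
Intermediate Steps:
D(N) = 2*N
D(229)/(-10212) = (2*229)/(-10212) = 458*(-1/10212) = -229/5106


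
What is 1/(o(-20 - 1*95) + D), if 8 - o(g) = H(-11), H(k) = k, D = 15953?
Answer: 1/15972 ≈ 6.2610e-5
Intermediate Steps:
o(g) = 19 (o(g) = 8 - 1*(-11) = 8 + 11 = 19)
1/(o(-20 - 1*95) + D) = 1/(19 + 15953) = 1/15972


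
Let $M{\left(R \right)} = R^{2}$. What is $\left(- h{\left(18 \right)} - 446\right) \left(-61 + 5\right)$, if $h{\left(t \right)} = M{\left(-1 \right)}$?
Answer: $25032$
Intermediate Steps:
$h{\left(t \right)} = 1$ ($h{\left(t \right)} = \left(-1\right)^{2} = 1$)
$\left(- h{\left(18 \right)} - 446\right) \left(-61 + 5\right) = \left(\left(-1\right) 1 - 446\right) \left(-61 + 5\right) = \left(-1 - 446\right) \left(-56\right) = \left(-447\right) \left(-56\right) = 25032$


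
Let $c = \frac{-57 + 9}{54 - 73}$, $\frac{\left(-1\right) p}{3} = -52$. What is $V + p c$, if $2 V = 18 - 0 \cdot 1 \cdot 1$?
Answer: $\frac{7659}{19} \approx 403.11$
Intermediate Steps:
$p = 156$ ($p = \left(-3\right) \left(-52\right) = 156$)
$c = \frac{48}{19}$ ($c = - \frac{48}{-19} = \left(-48\right) \left(- \frac{1}{19}\right) = \frac{48}{19} \approx 2.5263$)
$V = 9$ ($V = \frac{18 - 0 \cdot 1 \cdot 1}{2} = \frac{18 - 0 \cdot 1}{2} = \frac{18 - 0}{2} = \frac{18 + 0}{2} = \frac{1}{2} \cdot 18 = 9$)
$V + p c = 9 + 156 \cdot \frac{48}{19} = 9 + \frac{7488}{19} = \frac{7659}{19}$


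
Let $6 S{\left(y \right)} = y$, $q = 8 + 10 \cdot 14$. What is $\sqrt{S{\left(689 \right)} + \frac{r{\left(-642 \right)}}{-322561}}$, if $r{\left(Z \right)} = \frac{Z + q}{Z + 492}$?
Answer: $\frac{3 \sqrt{132754465083266}}{3225610} \approx 10.716$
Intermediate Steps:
$q = 148$ ($q = 8 + 140 = 148$)
$S{\left(y \right)} = \frac{y}{6}$
$r{\left(Z \right)} = \frac{148 + Z}{492 + Z}$ ($r{\left(Z \right)} = \frac{Z + 148}{Z + 492} = \frac{148 + Z}{492 + Z}$)
$\sqrt{S{\left(689 \right)} + \frac{r{\left(-642 \right)}}{-322561}} = \sqrt{\frac{1}{6} \cdot 689 + \frac{\frac{1}{492 - 642} \left(148 - 642\right)}{-322561}} = \sqrt{\frac{689}{6} + \frac{1}{-150} \left(-494\right) \left(- \frac{1}{322561}\right)} = \sqrt{\frac{689}{6} + \left(- \frac{1}{150}\right) \left(-494\right) \left(- \frac{1}{322561}\right)} = \sqrt{\frac{689}{6} + \frac{247}{75} \left(- \frac{1}{322561}\right)} = \sqrt{\frac{689}{6} - \frac{247}{24192075}} = \sqrt{\frac{1852037577}{16128050}} = \frac{3 \sqrt{132754465083266}}{3225610}$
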